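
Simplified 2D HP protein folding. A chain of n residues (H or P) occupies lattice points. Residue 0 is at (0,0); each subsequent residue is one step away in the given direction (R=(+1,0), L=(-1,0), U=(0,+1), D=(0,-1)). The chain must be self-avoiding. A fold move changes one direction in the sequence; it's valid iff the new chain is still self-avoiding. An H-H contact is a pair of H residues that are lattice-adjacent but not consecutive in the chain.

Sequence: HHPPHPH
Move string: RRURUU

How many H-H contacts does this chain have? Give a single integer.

Positions: [(0, 0), (1, 0), (2, 0), (2, 1), (3, 1), (3, 2), (3, 3)]
No H-H contacts found.

Answer: 0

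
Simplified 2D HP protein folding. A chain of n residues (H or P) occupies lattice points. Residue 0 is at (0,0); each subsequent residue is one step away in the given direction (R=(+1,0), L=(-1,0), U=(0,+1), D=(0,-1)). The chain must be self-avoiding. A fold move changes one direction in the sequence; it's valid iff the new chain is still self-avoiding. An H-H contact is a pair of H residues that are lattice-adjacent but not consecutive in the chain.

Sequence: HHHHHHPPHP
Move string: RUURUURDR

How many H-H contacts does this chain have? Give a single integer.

Positions: [(0, 0), (1, 0), (1, 1), (1, 2), (2, 2), (2, 3), (2, 4), (3, 4), (3, 3), (4, 3)]
H-H contact: residue 5 @(2,3) - residue 8 @(3, 3)

Answer: 1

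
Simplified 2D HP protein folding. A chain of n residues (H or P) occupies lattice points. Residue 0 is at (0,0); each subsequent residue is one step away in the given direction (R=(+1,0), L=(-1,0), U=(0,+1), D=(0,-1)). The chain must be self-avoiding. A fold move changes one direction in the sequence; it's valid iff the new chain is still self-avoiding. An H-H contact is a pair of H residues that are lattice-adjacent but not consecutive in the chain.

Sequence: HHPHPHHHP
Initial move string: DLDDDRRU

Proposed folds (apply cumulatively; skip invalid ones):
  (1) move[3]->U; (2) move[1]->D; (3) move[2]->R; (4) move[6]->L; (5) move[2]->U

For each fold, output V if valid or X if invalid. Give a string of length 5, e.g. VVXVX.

Initial: DLDDDRRU -> [(0, 0), (0, -1), (-1, -1), (-1, -2), (-1, -3), (-1, -4), (0, -4), (1, -4), (1, -3)]
Fold 1: move[3]->U => DLDUDRRU INVALID (collision), skipped
Fold 2: move[1]->D => DDDDDRRU VALID
Fold 3: move[2]->R => DDRDDRRU VALID
Fold 4: move[6]->L => DDRDDRLU INVALID (collision), skipped
Fold 5: move[2]->U => DDUDDRRU INVALID (collision), skipped

Answer: XVVXX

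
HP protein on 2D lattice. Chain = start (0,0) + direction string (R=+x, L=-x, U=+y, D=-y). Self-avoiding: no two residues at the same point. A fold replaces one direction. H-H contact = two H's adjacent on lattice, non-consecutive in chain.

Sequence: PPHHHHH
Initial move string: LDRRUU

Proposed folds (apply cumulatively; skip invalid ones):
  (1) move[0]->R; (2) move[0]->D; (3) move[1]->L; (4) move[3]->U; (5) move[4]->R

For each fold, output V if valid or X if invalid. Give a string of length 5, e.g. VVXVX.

Initial: LDRRUU -> [(0, 0), (-1, 0), (-1, -1), (0, -1), (1, -1), (1, 0), (1, 1)]
Fold 1: move[0]->R => RDRRUU VALID
Fold 2: move[0]->D => DDRRUU VALID
Fold 3: move[1]->L => DLRRUU INVALID (collision), skipped
Fold 4: move[3]->U => DDRUUU VALID
Fold 5: move[4]->R => DDRURU VALID

Answer: VVXVV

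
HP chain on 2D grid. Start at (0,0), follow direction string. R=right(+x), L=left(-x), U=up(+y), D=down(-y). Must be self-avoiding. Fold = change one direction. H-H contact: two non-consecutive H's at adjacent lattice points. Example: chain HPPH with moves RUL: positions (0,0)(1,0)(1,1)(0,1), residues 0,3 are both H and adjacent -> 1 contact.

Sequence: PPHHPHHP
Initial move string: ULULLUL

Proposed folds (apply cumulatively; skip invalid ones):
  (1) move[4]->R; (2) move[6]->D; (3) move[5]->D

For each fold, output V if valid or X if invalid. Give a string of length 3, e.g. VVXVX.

Initial: ULULLUL -> [(0, 0), (0, 1), (-1, 1), (-1, 2), (-2, 2), (-3, 2), (-3, 3), (-4, 3)]
Fold 1: move[4]->R => ULULRUL INVALID (collision), skipped
Fold 2: move[6]->D => ULULLUD INVALID (collision), skipped
Fold 3: move[5]->D => ULULLDL VALID

Answer: XXV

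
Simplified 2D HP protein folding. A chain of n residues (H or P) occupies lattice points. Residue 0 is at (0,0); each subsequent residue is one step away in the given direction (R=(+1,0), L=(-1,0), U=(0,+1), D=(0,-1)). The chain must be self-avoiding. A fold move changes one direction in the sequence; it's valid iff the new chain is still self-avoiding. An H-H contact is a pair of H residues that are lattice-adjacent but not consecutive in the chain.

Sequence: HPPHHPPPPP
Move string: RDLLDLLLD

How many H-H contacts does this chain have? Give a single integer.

Positions: [(0, 0), (1, 0), (1, -1), (0, -1), (-1, -1), (-1, -2), (-2, -2), (-3, -2), (-4, -2), (-4, -3)]
H-H contact: residue 0 @(0,0) - residue 3 @(0, -1)

Answer: 1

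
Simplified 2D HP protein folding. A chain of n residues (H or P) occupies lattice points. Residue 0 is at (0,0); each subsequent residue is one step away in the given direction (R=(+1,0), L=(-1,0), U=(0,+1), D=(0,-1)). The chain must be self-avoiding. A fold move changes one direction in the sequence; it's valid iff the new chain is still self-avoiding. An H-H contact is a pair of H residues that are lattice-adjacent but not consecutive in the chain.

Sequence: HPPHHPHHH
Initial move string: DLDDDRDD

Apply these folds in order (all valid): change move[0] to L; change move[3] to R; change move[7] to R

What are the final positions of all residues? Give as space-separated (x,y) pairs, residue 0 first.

Initial moves: DLDDDRDD
Fold: move[0]->L => LLDDDRDD (positions: [(0, 0), (-1, 0), (-2, 0), (-2, -1), (-2, -2), (-2, -3), (-1, -3), (-1, -4), (-1, -5)])
Fold: move[3]->R => LLDRDRDD (positions: [(0, 0), (-1, 0), (-2, 0), (-2, -1), (-1, -1), (-1, -2), (0, -2), (0, -3), (0, -4)])
Fold: move[7]->R => LLDRDRDR (positions: [(0, 0), (-1, 0), (-2, 0), (-2, -1), (-1, -1), (-1, -2), (0, -2), (0, -3), (1, -3)])

Answer: (0,0) (-1,0) (-2,0) (-2,-1) (-1,-1) (-1,-2) (0,-2) (0,-3) (1,-3)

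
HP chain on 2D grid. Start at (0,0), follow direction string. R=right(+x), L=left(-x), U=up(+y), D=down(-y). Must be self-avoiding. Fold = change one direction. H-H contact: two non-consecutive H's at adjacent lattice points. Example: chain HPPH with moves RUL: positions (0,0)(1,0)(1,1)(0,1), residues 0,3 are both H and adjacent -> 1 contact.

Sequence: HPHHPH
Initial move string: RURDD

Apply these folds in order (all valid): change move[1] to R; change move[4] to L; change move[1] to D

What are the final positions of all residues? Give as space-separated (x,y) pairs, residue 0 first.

Initial moves: RURDD
Fold: move[1]->R => RRRDD (positions: [(0, 0), (1, 0), (2, 0), (3, 0), (3, -1), (3, -2)])
Fold: move[4]->L => RRRDL (positions: [(0, 0), (1, 0), (2, 0), (3, 0), (3, -1), (2, -1)])
Fold: move[1]->D => RDRDL (positions: [(0, 0), (1, 0), (1, -1), (2, -1), (2, -2), (1, -2)])

Answer: (0,0) (1,0) (1,-1) (2,-1) (2,-2) (1,-2)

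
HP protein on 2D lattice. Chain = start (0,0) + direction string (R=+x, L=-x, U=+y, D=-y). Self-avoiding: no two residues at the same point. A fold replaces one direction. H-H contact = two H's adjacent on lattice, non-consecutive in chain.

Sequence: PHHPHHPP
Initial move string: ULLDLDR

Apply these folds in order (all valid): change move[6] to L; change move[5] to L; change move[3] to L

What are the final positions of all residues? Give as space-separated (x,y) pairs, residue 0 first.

Initial moves: ULLDLDR
Fold: move[6]->L => ULLDLDL (positions: [(0, 0), (0, 1), (-1, 1), (-2, 1), (-2, 0), (-3, 0), (-3, -1), (-4, -1)])
Fold: move[5]->L => ULLDLLL (positions: [(0, 0), (0, 1), (-1, 1), (-2, 1), (-2, 0), (-3, 0), (-4, 0), (-5, 0)])
Fold: move[3]->L => ULLLLLL (positions: [(0, 0), (0, 1), (-1, 1), (-2, 1), (-3, 1), (-4, 1), (-5, 1), (-6, 1)])

Answer: (0,0) (0,1) (-1,1) (-2,1) (-3,1) (-4,1) (-5,1) (-6,1)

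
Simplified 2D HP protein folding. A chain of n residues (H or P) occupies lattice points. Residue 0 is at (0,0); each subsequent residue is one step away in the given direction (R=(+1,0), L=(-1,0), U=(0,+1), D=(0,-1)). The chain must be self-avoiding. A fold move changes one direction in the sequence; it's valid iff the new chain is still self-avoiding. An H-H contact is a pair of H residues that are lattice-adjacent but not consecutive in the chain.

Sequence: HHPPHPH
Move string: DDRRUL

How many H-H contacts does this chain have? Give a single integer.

Answer: 1

Derivation:
Positions: [(0, 0), (0, -1), (0, -2), (1, -2), (2, -2), (2, -1), (1, -1)]
H-H contact: residue 1 @(0,-1) - residue 6 @(1, -1)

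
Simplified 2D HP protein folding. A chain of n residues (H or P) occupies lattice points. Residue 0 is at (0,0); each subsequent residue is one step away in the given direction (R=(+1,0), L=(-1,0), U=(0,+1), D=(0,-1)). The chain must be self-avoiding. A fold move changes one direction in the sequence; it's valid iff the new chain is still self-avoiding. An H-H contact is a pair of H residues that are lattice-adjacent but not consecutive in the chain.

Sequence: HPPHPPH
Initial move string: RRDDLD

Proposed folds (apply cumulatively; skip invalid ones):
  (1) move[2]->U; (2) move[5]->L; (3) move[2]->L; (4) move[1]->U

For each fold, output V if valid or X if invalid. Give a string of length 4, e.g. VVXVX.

Answer: XVXX

Derivation:
Initial: RRDDLD -> [(0, 0), (1, 0), (2, 0), (2, -1), (2, -2), (1, -2), (1, -3)]
Fold 1: move[2]->U => RRUDLD INVALID (collision), skipped
Fold 2: move[5]->L => RRDDLL VALID
Fold 3: move[2]->L => RRLDLL INVALID (collision), skipped
Fold 4: move[1]->U => RUDDLL INVALID (collision), skipped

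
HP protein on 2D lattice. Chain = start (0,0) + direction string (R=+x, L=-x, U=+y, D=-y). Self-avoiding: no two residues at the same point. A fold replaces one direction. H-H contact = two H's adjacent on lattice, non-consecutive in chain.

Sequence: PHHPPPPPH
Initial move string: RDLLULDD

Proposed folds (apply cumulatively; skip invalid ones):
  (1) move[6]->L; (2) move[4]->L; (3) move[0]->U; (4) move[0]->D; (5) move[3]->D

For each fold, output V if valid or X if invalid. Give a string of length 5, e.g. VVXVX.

Initial: RDLLULDD -> [(0, 0), (1, 0), (1, -1), (0, -1), (-1, -1), (-1, 0), (-2, 0), (-2, -1), (-2, -2)]
Fold 1: move[6]->L => RDLLULLD VALID
Fold 2: move[4]->L => RDLLLLLD VALID
Fold 3: move[0]->U => UDLLLLLD INVALID (collision), skipped
Fold 4: move[0]->D => DDLLLLLD VALID
Fold 5: move[3]->D => DDLDLLLD VALID

Answer: VVXVV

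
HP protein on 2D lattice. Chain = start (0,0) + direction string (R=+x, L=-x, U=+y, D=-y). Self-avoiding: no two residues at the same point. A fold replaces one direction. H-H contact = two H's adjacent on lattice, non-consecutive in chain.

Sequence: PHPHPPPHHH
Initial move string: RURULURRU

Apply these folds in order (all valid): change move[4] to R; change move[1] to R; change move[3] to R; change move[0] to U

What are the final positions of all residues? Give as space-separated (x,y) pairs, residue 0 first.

Initial moves: RURULURRU
Fold: move[4]->R => RURURURRU (positions: [(0, 0), (1, 0), (1, 1), (2, 1), (2, 2), (3, 2), (3, 3), (4, 3), (5, 3), (5, 4)])
Fold: move[1]->R => RRRURURRU (positions: [(0, 0), (1, 0), (2, 0), (3, 0), (3, 1), (4, 1), (4, 2), (5, 2), (6, 2), (6, 3)])
Fold: move[3]->R => RRRRRURRU (positions: [(0, 0), (1, 0), (2, 0), (3, 0), (4, 0), (5, 0), (5, 1), (6, 1), (7, 1), (7, 2)])
Fold: move[0]->U => URRRRURRU (positions: [(0, 0), (0, 1), (1, 1), (2, 1), (3, 1), (4, 1), (4, 2), (5, 2), (6, 2), (6, 3)])

Answer: (0,0) (0,1) (1,1) (2,1) (3,1) (4,1) (4,2) (5,2) (6,2) (6,3)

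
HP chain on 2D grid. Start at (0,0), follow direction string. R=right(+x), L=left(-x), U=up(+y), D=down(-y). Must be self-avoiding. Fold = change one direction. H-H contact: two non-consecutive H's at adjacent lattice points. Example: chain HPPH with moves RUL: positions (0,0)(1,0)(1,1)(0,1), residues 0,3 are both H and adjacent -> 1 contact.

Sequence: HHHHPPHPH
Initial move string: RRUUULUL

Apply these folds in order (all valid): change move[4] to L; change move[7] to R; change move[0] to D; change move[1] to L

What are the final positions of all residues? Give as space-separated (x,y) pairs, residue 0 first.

Initial moves: RRUUULUL
Fold: move[4]->L => RRUULLUL (positions: [(0, 0), (1, 0), (2, 0), (2, 1), (2, 2), (1, 2), (0, 2), (0, 3), (-1, 3)])
Fold: move[7]->R => RRUULLUR (positions: [(0, 0), (1, 0), (2, 0), (2, 1), (2, 2), (1, 2), (0, 2), (0, 3), (1, 3)])
Fold: move[0]->D => DRUULLUR (positions: [(0, 0), (0, -1), (1, -1), (1, 0), (1, 1), (0, 1), (-1, 1), (-1, 2), (0, 2)])
Fold: move[1]->L => DLUULLUR (positions: [(0, 0), (0, -1), (-1, -1), (-1, 0), (-1, 1), (-2, 1), (-3, 1), (-3, 2), (-2, 2)])

Answer: (0,0) (0,-1) (-1,-1) (-1,0) (-1,1) (-2,1) (-3,1) (-3,2) (-2,2)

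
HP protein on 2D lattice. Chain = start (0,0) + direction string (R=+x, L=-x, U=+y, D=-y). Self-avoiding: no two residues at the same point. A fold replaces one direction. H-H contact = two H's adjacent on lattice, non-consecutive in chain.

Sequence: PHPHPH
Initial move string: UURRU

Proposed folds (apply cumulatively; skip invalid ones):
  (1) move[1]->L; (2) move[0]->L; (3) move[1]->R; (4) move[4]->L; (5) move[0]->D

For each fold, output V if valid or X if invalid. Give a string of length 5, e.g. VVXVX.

Initial: UURRU -> [(0, 0), (0, 1), (0, 2), (1, 2), (2, 2), (2, 3)]
Fold 1: move[1]->L => ULRRU INVALID (collision), skipped
Fold 2: move[0]->L => LURRU VALID
Fold 3: move[1]->R => LRRRU INVALID (collision), skipped
Fold 4: move[4]->L => LURRL INVALID (collision), skipped
Fold 5: move[0]->D => DURRU INVALID (collision), skipped

Answer: XVXXX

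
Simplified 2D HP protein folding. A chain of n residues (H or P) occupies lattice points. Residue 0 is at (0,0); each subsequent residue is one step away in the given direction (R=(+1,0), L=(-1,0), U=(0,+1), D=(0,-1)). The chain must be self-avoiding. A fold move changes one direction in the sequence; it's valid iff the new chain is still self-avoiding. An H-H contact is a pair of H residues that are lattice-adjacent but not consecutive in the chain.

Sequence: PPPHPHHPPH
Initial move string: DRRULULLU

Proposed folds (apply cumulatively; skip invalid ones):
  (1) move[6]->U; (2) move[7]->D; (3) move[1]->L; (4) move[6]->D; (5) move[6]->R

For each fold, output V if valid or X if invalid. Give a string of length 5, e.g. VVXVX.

Answer: VXXXX

Derivation:
Initial: DRRULULLU -> [(0, 0), (0, -1), (1, -1), (2, -1), (2, 0), (1, 0), (1, 1), (0, 1), (-1, 1), (-1, 2)]
Fold 1: move[6]->U => DRRULUULU VALID
Fold 2: move[7]->D => DRRULUUDU INVALID (collision), skipped
Fold 3: move[1]->L => DLRULUULU INVALID (collision), skipped
Fold 4: move[6]->D => DRRULUDLU INVALID (collision), skipped
Fold 5: move[6]->R => DRRULURLU INVALID (collision), skipped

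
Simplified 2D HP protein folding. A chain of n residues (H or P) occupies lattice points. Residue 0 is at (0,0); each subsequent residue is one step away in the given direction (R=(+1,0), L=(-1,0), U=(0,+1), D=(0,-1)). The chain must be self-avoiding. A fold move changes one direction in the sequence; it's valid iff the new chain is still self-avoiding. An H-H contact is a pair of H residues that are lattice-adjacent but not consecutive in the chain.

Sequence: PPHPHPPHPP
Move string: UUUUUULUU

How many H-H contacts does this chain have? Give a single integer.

Answer: 0

Derivation:
Positions: [(0, 0), (0, 1), (0, 2), (0, 3), (0, 4), (0, 5), (0, 6), (-1, 6), (-1, 7), (-1, 8)]
No H-H contacts found.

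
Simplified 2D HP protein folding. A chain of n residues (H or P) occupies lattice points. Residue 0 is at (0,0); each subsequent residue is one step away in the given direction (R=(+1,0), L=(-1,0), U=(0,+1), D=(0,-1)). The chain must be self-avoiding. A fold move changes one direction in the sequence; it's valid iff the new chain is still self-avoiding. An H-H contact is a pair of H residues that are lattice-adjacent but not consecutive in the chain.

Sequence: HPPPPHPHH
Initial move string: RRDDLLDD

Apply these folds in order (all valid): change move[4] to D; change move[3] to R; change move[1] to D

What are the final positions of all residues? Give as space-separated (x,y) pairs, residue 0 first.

Initial moves: RRDDLLDD
Fold: move[4]->D => RRDDDLDD (positions: [(0, 0), (1, 0), (2, 0), (2, -1), (2, -2), (2, -3), (1, -3), (1, -4), (1, -5)])
Fold: move[3]->R => RRDRDLDD (positions: [(0, 0), (1, 0), (2, 0), (2, -1), (3, -1), (3, -2), (2, -2), (2, -3), (2, -4)])
Fold: move[1]->D => RDDRDLDD (positions: [(0, 0), (1, 0), (1, -1), (1, -2), (2, -2), (2, -3), (1, -3), (1, -4), (1, -5)])

Answer: (0,0) (1,0) (1,-1) (1,-2) (2,-2) (2,-3) (1,-3) (1,-4) (1,-5)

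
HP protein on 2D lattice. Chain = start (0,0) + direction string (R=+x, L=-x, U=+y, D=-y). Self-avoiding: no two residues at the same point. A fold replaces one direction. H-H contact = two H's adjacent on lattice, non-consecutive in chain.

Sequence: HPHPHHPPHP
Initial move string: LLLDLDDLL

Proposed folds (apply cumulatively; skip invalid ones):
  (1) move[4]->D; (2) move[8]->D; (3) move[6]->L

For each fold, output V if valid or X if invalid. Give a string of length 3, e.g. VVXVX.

Answer: VVV

Derivation:
Initial: LLLDLDDLL -> [(0, 0), (-1, 0), (-2, 0), (-3, 0), (-3, -1), (-4, -1), (-4, -2), (-4, -3), (-5, -3), (-6, -3)]
Fold 1: move[4]->D => LLLDDDDLL VALID
Fold 2: move[8]->D => LLLDDDDLD VALID
Fold 3: move[6]->L => LLLDDDLLD VALID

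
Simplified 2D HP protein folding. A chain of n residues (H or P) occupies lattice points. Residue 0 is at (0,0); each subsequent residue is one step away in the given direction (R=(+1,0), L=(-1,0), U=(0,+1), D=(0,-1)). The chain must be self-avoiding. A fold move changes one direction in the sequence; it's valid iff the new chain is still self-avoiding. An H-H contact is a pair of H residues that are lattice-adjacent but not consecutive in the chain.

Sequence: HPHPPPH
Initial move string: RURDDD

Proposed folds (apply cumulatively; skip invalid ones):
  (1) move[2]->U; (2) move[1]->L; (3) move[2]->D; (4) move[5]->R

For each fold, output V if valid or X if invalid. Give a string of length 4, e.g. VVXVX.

Answer: XXXV

Derivation:
Initial: RURDDD -> [(0, 0), (1, 0), (1, 1), (2, 1), (2, 0), (2, -1), (2, -2)]
Fold 1: move[2]->U => RUUDDD INVALID (collision), skipped
Fold 2: move[1]->L => RLRDDD INVALID (collision), skipped
Fold 3: move[2]->D => RUDDDD INVALID (collision), skipped
Fold 4: move[5]->R => RURDDR VALID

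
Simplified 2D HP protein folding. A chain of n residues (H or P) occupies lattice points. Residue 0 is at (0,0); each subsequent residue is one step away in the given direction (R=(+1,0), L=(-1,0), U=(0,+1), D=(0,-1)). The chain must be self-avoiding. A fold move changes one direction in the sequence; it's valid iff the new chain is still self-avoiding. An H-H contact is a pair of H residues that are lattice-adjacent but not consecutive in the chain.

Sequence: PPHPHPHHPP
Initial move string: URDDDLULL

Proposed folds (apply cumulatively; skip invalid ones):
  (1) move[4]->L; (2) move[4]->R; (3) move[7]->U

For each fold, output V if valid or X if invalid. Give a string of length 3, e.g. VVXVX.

Initial: URDDDLULL -> [(0, 0), (0, 1), (1, 1), (1, 0), (1, -1), (1, -2), (0, -2), (0, -1), (-1, -1), (-2, -1)]
Fold 1: move[4]->L => URDDLLULL VALID
Fold 2: move[4]->R => URDDRLULL INVALID (collision), skipped
Fold 3: move[7]->U => URDDLLUUL VALID

Answer: VXV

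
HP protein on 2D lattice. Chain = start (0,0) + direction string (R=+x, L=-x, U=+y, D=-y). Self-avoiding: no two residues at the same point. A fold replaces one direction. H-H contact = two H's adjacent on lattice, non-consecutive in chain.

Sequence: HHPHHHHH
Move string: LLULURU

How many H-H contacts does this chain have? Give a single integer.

Answer: 1

Derivation:
Positions: [(0, 0), (-1, 0), (-2, 0), (-2, 1), (-3, 1), (-3, 2), (-2, 2), (-2, 3)]
H-H contact: residue 3 @(-2,1) - residue 6 @(-2, 2)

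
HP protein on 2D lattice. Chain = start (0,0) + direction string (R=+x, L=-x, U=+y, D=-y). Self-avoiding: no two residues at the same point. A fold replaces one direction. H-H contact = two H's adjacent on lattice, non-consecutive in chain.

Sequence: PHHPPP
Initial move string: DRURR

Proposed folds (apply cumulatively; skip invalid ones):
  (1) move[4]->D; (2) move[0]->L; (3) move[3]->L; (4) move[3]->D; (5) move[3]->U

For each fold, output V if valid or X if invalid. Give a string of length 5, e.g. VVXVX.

Initial: DRURR -> [(0, 0), (0, -1), (1, -1), (1, 0), (2, 0), (3, 0)]
Fold 1: move[4]->D => DRURD VALID
Fold 2: move[0]->L => LRURD INVALID (collision), skipped
Fold 3: move[3]->L => DRULD INVALID (collision), skipped
Fold 4: move[3]->D => DRUDD INVALID (collision), skipped
Fold 5: move[3]->U => DRUUD INVALID (collision), skipped

Answer: VXXXX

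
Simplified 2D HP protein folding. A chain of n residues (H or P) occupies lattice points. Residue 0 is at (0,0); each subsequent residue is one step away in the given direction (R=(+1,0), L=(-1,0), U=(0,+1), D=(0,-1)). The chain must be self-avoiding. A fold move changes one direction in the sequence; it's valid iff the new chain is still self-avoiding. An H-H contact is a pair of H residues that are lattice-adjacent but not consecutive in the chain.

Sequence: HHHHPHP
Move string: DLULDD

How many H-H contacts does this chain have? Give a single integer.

Answer: 2

Derivation:
Positions: [(0, 0), (0, -1), (-1, -1), (-1, 0), (-2, 0), (-2, -1), (-2, -2)]
H-H contact: residue 0 @(0,0) - residue 3 @(-1, 0)
H-H contact: residue 2 @(-1,-1) - residue 5 @(-2, -1)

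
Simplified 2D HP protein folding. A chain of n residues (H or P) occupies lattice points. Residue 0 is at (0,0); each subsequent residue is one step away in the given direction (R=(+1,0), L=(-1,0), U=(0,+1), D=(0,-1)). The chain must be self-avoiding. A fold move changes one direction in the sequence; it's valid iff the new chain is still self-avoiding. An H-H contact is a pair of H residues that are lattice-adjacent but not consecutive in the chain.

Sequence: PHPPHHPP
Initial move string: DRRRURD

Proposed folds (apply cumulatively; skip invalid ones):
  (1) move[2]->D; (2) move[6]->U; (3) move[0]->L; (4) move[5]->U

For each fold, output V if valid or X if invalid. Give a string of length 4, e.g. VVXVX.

Initial: DRRRURD -> [(0, 0), (0, -1), (1, -1), (2, -1), (3, -1), (3, 0), (4, 0), (4, -1)]
Fold 1: move[2]->D => DRDRURD VALID
Fold 2: move[6]->U => DRDRURU VALID
Fold 3: move[0]->L => LRDRURU INVALID (collision), skipped
Fold 4: move[5]->U => DRDRUUU VALID

Answer: VVXV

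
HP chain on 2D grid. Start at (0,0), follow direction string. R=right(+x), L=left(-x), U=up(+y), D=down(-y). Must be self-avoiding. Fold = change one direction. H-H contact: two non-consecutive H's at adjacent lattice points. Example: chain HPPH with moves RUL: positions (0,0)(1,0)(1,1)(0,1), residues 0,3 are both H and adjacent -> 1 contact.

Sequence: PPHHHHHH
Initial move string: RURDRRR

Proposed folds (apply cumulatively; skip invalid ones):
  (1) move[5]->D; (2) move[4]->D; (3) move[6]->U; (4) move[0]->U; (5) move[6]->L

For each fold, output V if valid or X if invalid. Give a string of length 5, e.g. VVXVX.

Answer: VVXVV

Derivation:
Initial: RURDRRR -> [(0, 0), (1, 0), (1, 1), (2, 1), (2, 0), (3, 0), (4, 0), (5, 0)]
Fold 1: move[5]->D => RURDRDR VALID
Fold 2: move[4]->D => RURDDDR VALID
Fold 3: move[6]->U => RURDDDU INVALID (collision), skipped
Fold 4: move[0]->U => UURDDDR VALID
Fold 5: move[6]->L => UURDDDL VALID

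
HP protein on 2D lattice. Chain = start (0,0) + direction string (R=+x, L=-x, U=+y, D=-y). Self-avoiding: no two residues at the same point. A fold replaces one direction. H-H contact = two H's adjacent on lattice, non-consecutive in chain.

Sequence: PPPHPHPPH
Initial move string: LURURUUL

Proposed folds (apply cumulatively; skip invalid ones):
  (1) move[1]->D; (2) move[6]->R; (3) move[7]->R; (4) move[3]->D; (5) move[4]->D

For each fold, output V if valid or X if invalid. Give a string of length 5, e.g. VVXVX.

Answer: XXVXX

Derivation:
Initial: LURURUUL -> [(0, 0), (-1, 0), (-1, 1), (0, 1), (0, 2), (1, 2), (1, 3), (1, 4), (0, 4)]
Fold 1: move[1]->D => LDRURUUL INVALID (collision), skipped
Fold 2: move[6]->R => LURURURL INVALID (collision), skipped
Fold 3: move[7]->R => LURURUUR VALID
Fold 4: move[3]->D => LURDRUUR INVALID (collision), skipped
Fold 5: move[4]->D => LURUDUUR INVALID (collision), skipped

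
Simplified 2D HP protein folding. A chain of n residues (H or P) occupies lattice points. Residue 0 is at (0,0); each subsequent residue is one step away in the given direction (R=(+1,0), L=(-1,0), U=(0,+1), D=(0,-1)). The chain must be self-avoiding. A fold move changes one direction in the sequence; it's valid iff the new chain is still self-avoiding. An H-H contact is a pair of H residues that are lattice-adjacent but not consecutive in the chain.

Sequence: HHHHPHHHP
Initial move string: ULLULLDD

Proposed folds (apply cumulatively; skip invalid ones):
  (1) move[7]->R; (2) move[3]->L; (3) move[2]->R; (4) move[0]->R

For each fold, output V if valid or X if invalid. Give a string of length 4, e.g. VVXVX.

Initial: ULLULLDD -> [(0, 0), (0, 1), (-1, 1), (-2, 1), (-2, 2), (-3, 2), (-4, 2), (-4, 1), (-4, 0)]
Fold 1: move[7]->R => ULLULLDR VALID
Fold 2: move[3]->L => ULLLLLDR VALID
Fold 3: move[2]->R => ULRLLLDR INVALID (collision), skipped
Fold 4: move[0]->R => RLLLLLDR INVALID (collision), skipped

Answer: VVXX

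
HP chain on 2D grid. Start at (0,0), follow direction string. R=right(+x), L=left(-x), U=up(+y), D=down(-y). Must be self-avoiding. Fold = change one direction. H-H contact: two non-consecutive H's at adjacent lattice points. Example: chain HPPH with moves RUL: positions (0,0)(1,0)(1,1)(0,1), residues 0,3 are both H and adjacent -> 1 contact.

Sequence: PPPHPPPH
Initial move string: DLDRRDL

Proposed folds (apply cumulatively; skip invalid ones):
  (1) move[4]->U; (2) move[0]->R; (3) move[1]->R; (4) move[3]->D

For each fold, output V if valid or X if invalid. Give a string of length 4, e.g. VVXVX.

Answer: XXVV

Derivation:
Initial: DLDRRDL -> [(0, 0), (0, -1), (-1, -1), (-1, -2), (0, -2), (1, -2), (1, -3), (0, -3)]
Fold 1: move[4]->U => DLDRUDL INVALID (collision), skipped
Fold 2: move[0]->R => RLDRRDL INVALID (collision), skipped
Fold 3: move[1]->R => DRDRRDL VALID
Fold 4: move[3]->D => DRDDRDL VALID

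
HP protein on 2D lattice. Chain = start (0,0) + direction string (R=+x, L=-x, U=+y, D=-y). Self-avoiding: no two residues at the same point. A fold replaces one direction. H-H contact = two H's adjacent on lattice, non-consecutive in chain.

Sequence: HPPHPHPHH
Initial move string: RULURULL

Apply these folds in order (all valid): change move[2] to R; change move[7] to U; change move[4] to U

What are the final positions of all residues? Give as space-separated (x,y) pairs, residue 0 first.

Initial moves: RULURULL
Fold: move[2]->R => RURURULL (positions: [(0, 0), (1, 0), (1, 1), (2, 1), (2, 2), (3, 2), (3, 3), (2, 3), (1, 3)])
Fold: move[7]->U => RURURULU (positions: [(0, 0), (1, 0), (1, 1), (2, 1), (2, 2), (3, 2), (3, 3), (2, 3), (2, 4)])
Fold: move[4]->U => RURUUULU (positions: [(0, 0), (1, 0), (1, 1), (2, 1), (2, 2), (2, 3), (2, 4), (1, 4), (1, 5)])

Answer: (0,0) (1,0) (1,1) (2,1) (2,2) (2,3) (2,4) (1,4) (1,5)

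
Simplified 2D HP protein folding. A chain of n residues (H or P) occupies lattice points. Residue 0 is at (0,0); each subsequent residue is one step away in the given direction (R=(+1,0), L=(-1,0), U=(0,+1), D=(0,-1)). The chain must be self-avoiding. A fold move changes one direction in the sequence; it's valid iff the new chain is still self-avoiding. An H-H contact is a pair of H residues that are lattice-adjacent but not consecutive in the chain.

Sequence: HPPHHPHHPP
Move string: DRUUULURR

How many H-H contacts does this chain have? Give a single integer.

Positions: [(0, 0), (0, -1), (1, -1), (1, 0), (1, 1), (1, 2), (0, 2), (0, 3), (1, 3), (2, 3)]
H-H contact: residue 0 @(0,0) - residue 3 @(1, 0)

Answer: 1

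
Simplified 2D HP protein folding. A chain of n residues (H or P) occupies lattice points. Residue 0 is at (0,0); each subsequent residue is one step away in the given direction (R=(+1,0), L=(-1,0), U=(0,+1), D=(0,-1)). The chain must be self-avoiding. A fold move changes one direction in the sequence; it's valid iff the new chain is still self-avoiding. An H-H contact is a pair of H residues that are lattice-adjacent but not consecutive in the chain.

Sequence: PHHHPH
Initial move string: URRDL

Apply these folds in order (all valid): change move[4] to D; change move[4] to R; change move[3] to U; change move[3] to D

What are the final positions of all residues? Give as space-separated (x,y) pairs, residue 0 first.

Answer: (0,0) (0,1) (1,1) (2,1) (2,0) (3,0)

Derivation:
Initial moves: URRDL
Fold: move[4]->D => URRDD (positions: [(0, 0), (0, 1), (1, 1), (2, 1), (2, 0), (2, -1)])
Fold: move[4]->R => URRDR (positions: [(0, 0), (0, 1), (1, 1), (2, 1), (2, 0), (3, 0)])
Fold: move[3]->U => URRUR (positions: [(0, 0), (0, 1), (1, 1), (2, 1), (2, 2), (3, 2)])
Fold: move[3]->D => URRDR (positions: [(0, 0), (0, 1), (1, 1), (2, 1), (2, 0), (3, 0)])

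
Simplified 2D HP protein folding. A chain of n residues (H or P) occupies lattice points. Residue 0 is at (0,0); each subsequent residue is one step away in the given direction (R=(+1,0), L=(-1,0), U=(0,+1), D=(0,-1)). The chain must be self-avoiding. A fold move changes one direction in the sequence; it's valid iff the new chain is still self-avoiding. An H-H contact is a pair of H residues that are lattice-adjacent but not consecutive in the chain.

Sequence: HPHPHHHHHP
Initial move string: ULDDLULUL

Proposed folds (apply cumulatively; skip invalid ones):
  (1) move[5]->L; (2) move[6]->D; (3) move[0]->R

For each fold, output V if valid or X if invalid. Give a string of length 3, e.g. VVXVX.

Initial: ULDDLULUL -> [(0, 0), (0, 1), (-1, 1), (-1, 0), (-1, -1), (-2, -1), (-2, 0), (-3, 0), (-3, 1), (-4, 1)]
Fold 1: move[5]->L => ULDDLLLUL VALID
Fold 2: move[6]->D => ULDDLLDUL INVALID (collision), skipped
Fold 3: move[0]->R => RLDDLLLUL INVALID (collision), skipped

Answer: VXX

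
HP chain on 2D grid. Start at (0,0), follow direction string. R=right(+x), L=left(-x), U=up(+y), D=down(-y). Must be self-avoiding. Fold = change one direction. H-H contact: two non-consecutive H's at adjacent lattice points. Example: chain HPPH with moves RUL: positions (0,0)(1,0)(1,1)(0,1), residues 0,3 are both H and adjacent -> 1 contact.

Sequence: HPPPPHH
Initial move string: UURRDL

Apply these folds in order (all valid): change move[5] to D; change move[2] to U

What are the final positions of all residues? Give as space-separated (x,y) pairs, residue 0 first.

Initial moves: UURRDL
Fold: move[5]->D => UURRDD (positions: [(0, 0), (0, 1), (0, 2), (1, 2), (2, 2), (2, 1), (2, 0)])
Fold: move[2]->U => UUURDD (positions: [(0, 0), (0, 1), (0, 2), (0, 3), (1, 3), (1, 2), (1, 1)])

Answer: (0,0) (0,1) (0,2) (0,3) (1,3) (1,2) (1,1)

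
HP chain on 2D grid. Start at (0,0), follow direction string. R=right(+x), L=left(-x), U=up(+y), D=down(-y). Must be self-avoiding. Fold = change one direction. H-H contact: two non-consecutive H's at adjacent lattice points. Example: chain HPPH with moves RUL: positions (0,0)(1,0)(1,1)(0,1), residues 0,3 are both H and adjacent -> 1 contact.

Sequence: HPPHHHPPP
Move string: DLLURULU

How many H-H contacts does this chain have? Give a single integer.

Answer: 1

Derivation:
Positions: [(0, 0), (0, -1), (-1, -1), (-2, -1), (-2, 0), (-1, 0), (-1, 1), (-2, 1), (-2, 2)]
H-H contact: residue 0 @(0,0) - residue 5 @(-1, 0)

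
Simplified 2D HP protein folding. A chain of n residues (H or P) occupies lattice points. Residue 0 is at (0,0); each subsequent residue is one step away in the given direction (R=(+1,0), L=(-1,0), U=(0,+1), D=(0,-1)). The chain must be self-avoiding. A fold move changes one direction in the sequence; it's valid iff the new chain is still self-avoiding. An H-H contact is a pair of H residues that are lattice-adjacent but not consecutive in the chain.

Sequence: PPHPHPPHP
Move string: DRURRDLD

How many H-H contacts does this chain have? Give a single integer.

Answer: 2

Derivation:
Positions: [(0, 0), (0, -1), (1, -1), (1, 0), (2, 0), (3, 0), (3, -1), (2, -1), (2, -2)]
H-H contact: residue 2 @(1,-1) - residue 7 @(2, -1)
H-H contact: residue 4 @(2,0) - residue 7 @(2, -1)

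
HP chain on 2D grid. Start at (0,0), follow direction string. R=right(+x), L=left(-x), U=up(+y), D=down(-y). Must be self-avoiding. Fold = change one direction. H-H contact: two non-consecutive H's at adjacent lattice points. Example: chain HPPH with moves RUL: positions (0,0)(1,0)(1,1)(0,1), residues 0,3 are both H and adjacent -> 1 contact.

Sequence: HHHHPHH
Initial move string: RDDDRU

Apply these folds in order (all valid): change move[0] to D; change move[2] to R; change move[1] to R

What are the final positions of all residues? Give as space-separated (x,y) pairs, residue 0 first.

Initial moves: RDDDRU
Fold: move[0]->D => DDDDRU (positions: [(0, 0), (0, -1), (0, -2), (0, -3), (0, -4), (1, -4), (1, -3)])
Fold: move[2]->R => DDRDRU (positions: [(0, 0), (0, -1), (0, -2), (1, -2), (1, -3), (2, -3), (2, -2)])
Fold: move[1]->R => DRRDRU (positions: [(0, 0), (0, -1), (1, -1), (2, -1), (2, -2), (3, -2), (3, -1)])

Answer: (0,0) (0,-1) (1,-1) (2,-1) (2,-2) (3,-2) (3,-1)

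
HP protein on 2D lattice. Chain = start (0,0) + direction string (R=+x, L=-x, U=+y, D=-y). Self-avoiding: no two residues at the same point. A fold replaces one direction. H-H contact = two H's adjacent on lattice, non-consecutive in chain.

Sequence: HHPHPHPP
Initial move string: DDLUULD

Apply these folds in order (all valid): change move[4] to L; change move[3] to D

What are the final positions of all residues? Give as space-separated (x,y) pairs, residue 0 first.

Answer: (0,0) (0,-1) (0,-2) (-1,-2) (-1,-3) (-2,-3) (-3,-3) (-3,-4)

Derivation:
Initial moves: DDLUULD
Fold: move[4]->L => DDLULLD (positions: [(0, 0), (0, -1), (0, -2), (-1, -2), (-1, -1), (-2, -1), (-3, -1), (-3, -2)])
Fold: move[3]->D => DDLDLLD (positions: [(0, 0), (0, -1), (0, -2), (-1, -2), (-1, -3), (-2, -3), (-3, -3), (-3, -4)])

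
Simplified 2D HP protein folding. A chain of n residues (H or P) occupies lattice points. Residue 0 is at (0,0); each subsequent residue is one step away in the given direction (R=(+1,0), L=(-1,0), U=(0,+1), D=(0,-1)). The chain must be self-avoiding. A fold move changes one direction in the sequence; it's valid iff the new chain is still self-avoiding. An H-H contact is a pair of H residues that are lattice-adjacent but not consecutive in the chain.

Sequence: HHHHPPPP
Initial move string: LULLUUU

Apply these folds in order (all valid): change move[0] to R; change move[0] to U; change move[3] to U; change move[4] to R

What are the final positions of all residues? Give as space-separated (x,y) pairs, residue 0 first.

Answer: (0,0) (0,1) (0,2) (-1,2) (-1,3) (0,3) (0,4) (0,5)

Derivation:
Initial moves: LULLUUU
Fold: move[0]->R => RULLUUU (positions: [(0, 0), (1, 0), (1, 1), (0, 1), (-1, 1), (-1, 2), (-1, 3), (-1, 4)])
Fold: move[0]->U => UULLUUU (positions: [(0, 0), (0, 1), (0, 2), (-1, 2), (-2, 2), (-2, 3), (-2, 4), (-2, 5)])
Fold: move[3]->U => UULUUUU (positions: [(0, 0), (0, 1), (0, 2), (-1, 2), (-1, 3), (-1, 4), (-1, 5), (-1, 6)])
Fold: move[4]->R => UULURUU (positions: [(0, 0), (0, 1), (0, 2), (-1, 2), (-1, 3), (0, 3), (0, 4), (0, 5)])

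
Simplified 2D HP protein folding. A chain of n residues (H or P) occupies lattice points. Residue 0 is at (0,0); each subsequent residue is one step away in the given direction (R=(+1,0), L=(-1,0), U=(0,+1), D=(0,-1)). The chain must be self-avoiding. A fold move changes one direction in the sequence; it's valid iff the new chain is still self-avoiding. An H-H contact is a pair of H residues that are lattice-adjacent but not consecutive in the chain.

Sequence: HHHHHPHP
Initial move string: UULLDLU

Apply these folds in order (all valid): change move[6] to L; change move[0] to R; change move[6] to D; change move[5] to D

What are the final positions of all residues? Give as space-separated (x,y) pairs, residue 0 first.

Initial moves: UULLDLU
Fold: move[6]->L => UULLDLL (positions: [(0, 0), (0, 1), (0, 2), (-1, 2), (-2, 2), (-2, 1), (-3, 1), (-4, 1)])
Fold: move[0]->R => RULLDLL (positions: [(0, 0), (1, 0), (1, 1), (0, 1), (-1, 1), (-1, 0), (-2, 0), (-3, 0)])
Fold: move[6]->D => RULLDLD (positions: [(0, 0), (1, 0), (1, 1), (0, 1), (-1, 1), (-1, 0), (-2, 0), (-2, -1)])
Fold: move[5]->D => RULLDDD (positions: [(0, 0), (1, 0), (1, 1), (0, 1), (-1, 1), (-1, 0), (-1, -1), (-1, -2)])

Answer: (0,0) (1,0) (1,1) (0,1) (-1,1) (-1,0) (-1,-1) (-1,-2)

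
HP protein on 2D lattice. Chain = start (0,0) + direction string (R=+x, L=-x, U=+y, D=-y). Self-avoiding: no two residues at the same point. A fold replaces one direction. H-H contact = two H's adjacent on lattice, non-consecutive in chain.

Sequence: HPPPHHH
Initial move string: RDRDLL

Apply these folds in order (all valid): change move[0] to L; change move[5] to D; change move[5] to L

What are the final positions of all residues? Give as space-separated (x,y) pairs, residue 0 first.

Initial moves: RDRDLL
Fold: move[0]->L => LDRDLL (positions: [(0, 0), (-1, 0), (-1, -1), (0, -1), (0, -2), (-1, -2), (-2, -2)])
Fold: move[5]->D => LDRDLD (positions: [(0, 0), (-1, 0), (-1, -1), (0, -1), (0, -2), (-1, -2), (-1, -3)])
Fold: move[5]->L => LDRDLL (positions: [(0, 0), (-1, 0), (-1, -1), (0, -1), (0, -2), (-1, -2), (-2, -2)])

Answer: (0,0) (-1,0) (-1,-1) (0,-1) (0,-2) (-1,-2) (-2,-2)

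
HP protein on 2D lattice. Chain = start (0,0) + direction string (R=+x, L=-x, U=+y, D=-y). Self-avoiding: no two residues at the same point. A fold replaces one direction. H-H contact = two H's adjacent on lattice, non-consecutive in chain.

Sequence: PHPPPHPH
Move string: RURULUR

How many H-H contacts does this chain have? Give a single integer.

Positions: [(0, 0), (1, 0), (1, 1), (2, 1), (2, 2), (1, 2), (1, 3), (2, 3)]
No H-H contacts found.

Answer: 0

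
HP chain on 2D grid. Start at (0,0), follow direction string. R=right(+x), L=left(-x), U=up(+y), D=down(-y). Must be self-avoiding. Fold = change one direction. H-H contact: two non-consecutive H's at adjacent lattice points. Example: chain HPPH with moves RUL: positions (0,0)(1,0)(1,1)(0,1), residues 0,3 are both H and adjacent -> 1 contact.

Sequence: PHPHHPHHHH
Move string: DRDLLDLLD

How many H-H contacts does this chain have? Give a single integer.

Positions: [(0, 0), (0, -1), (1, -1), (1, -2), (0, -2), (-1, -2), (-1, -3), (-2, -3), (-3, -3), (-3, -4)]
H-H contact: residue 1 @(0,-1) - residue 4 @(0, -2)

Answer: 1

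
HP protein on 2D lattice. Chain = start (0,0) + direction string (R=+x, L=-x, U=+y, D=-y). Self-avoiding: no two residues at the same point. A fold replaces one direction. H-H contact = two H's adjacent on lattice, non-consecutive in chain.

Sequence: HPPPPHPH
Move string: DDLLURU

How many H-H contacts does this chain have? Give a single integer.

Positions: [(0, 0), (0, -1), (0, -2), (-1, -2), (-2, -2), (-2, -1), (-1, -1), (-1, 0)]
H-H contact: residue 0 @(0,0) - residue 7 @(-1, 0)

Answer: 1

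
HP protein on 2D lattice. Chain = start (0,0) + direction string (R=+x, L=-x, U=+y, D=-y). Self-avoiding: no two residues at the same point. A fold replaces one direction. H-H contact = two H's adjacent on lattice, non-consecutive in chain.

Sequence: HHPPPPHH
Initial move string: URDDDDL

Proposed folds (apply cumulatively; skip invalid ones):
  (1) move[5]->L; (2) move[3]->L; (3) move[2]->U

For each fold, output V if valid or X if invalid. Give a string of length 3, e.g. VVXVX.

Initial: URDDDDL -> [(0, 0), (0, 1), (1, 1), (1, 0), (1, -1), (1, -2), (1, -3), (0, -3)]
Fold 1: move[5]->L => URDDDLL VALID
Fold 2: move[3]->L => URDLDLL INVALID (collision), skipped
Fold 3: move[2]->U => URUDDLL INVALID (collision), skipped

Answer: VXX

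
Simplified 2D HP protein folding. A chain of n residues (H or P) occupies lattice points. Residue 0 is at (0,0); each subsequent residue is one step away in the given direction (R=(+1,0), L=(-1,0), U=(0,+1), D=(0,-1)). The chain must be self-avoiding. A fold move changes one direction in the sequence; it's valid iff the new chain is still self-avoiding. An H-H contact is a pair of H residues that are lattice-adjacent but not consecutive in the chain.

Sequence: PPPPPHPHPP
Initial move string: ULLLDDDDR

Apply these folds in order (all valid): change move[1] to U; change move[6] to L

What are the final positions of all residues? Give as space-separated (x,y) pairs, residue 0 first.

Answer: (0,0) (0,1) (0,2) (-1,2) (-2,2) (-2,1) (-2,0) (-3,0) (-3,-1) (-2,-1)

Derivation:
Initial moves: ULLLDDDDR
Fold: move[1]->U => UULLDDDDR (positions: [(0, 0), (0, 1), (0, 2), (-1, 2), (-2, 2), (-2, 1), (-2, 0), (-2, -1), (-2, -2), (-1, -2)])
Fold: move[6]->L => UULLDDLDR (positions: [(0, 0), (0, 1), (0, 2), (-1, 2), (-2, 2), (-2, 1), (-2, 0), (-3, 0), (-3, -1), (-2, -1)])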